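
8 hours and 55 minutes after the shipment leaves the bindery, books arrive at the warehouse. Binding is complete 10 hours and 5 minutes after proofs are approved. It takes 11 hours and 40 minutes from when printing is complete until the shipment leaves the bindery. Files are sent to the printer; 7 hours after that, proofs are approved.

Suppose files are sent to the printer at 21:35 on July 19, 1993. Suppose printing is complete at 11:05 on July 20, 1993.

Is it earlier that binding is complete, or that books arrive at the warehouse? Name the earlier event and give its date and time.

Binding is complete — 14:40 on July 20, 1993

Files are sent to the printer: 21:35 Jul 19, 1993.
Proofs are approved: 21:35 Jul 19, 1993 + 7h = 04:35 Jul 20, 1993.
Binding is complete: 04:35 Jul 20, 1993 + 10h05m = 14:40 Jul 20, 1993.
Printing is complete: 11:05 Jul 20, 1993.
The shipment leaves the bindery: 11:05 Jul 20, 1993 + 11h40m = 22:45 Jul 20, 1993.
Books arrive at the warehouse: 22:45 Jul 20, 1993 + 8h55m = 07:40 Jul 21, 1993.
Comparing: binding is complete at 14:40 Jul 20, 1993 vs books arrive at the warehouse at 07:40 Jul 21, 1993. Earlier: binding is complete.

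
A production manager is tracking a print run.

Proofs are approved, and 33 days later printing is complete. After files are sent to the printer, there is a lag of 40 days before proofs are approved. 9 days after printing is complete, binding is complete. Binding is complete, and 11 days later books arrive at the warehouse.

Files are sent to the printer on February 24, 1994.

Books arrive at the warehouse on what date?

Files are sent to the printer: Feb 24, 1994.
Proofs are approved: Feb 24, 1994 + 40 days = Apr 5, 1994.
Printing is complete: Apr 5, 1994 + 33 days = May 8, 1994.
Binding is complete: May 8, 1994 + 9 days = May 17, 1994.
Books arrive at the warehouse: May 17, 1994 + 11 days = May 28, 1994.

May 28, 1994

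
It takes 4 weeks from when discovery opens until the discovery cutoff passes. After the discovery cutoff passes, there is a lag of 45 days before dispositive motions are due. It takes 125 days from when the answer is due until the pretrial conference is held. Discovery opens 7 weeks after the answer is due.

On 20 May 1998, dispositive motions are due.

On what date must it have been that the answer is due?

Dispositive motions are due: May 20, 1998.
The discovery cutoff passes: May 20, 1998 − 45 days = Apr 5, 1998.
Discovery opens: Apr 5, 1998 − 4 weeks = Mar 8, 1998.
The answer is due: Mar 8, 1998 − 7 weeks = Jan 18, 1998.

18 January 1998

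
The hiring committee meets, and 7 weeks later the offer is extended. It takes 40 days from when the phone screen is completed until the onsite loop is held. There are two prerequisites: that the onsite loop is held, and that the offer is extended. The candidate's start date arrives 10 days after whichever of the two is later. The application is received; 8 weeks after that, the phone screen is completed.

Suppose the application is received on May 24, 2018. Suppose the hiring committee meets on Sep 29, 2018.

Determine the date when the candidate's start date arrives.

The application is received: May 24, 2018.
The phone screen is completed: May 24, 2018 + 8 weeks = Jul 19, 2018.
The onsite loop is held: Jul 19, 2018 + 40 days = Aug 28, 2018.
The hiring committee meets: Sep 29, 2018.
The offer is extended: Sep 29, 2018 + 7 weeks = Nov 17, 2018.
Both prerequisites met — the onsite loop is held (Aug 28, 2018), the offer is extended (Nov 17, 2018); the later is Nov 17, 2018.
The candidate's start date arrives: Nov 17, 2018 + 10 days = Nov 27, 2018.

Nov 27, 2018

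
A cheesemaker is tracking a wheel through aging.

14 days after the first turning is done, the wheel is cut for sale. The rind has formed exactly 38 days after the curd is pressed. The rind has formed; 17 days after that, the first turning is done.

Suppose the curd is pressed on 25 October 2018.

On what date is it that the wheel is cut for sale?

2 January 2019

The curd is pressed: Oct 25, 2018.
The rind has formed: Oct 25, 2018 + 38 days = Dec 2, 2018.
The first turning is done: Dec 2, 2018 + 17 days = Dec 19, 2018.
The wheel is cut for sale: Dec 19, 2018 + 14 days = Jan 2, 2019.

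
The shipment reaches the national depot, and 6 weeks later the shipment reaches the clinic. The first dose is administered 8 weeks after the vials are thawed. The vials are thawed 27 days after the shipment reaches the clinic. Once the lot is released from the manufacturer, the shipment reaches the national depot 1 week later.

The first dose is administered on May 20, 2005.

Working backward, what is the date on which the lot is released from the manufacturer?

January 8, 2005

The first dose is administered: May 20, 2005.
The vials are thawed: May 20, 2005 − 8 weeks = Mar 25, 2005.
The shipment reaches the clinic: Mar 25, 2005 − 27 days = Feb 26, 2005.
The shipment reaches the national depot: Feb 26, 2005 − 6 weeks = Jan 15, 2005.
The lot is released from the manufacturer: Jan 15, 2005 − 1 week = Jan 8, 2005.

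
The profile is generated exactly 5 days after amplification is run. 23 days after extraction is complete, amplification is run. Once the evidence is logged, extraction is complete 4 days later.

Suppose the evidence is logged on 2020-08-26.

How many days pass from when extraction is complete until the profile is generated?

28 days

Causal path: extraction is complete → amplification is run → the profile is generated.
Total delay along the path: 23 + 5 = 28 days.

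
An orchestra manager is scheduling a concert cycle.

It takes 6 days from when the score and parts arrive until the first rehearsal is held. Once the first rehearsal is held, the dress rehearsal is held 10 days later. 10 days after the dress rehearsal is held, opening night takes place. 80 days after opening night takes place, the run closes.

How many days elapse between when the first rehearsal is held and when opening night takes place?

Causal path: the first rehearsal is held → the dress rehearsal is held → opening night takes place.
Total delay along the path: 10 + 10 = 20 days.

20 days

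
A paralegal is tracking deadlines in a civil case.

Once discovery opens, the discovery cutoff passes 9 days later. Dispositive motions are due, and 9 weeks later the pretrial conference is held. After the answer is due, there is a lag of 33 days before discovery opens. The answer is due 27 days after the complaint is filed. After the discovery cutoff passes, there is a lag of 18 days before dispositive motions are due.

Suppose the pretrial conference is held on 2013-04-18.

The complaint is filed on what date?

2012-11-19

The pretrial conference is held: Apr 18, 2013.
Dispositive motions are due: Apr 18, 2013 − 9 weeks = Feb 14, 2013.
The discovery cutoff passes: Feb 14, 2013 − 18 days = Jan 27, 2013.
Discovery opens: Jan 27, 2013 − 9 days = Jan 18, 2013.
The answer is due: Jan 18, 2013 − 33 days = Dec 16, 2012.
The complaint is filed: Dec 16, 2012 − 27 days = Nov 19, 2012.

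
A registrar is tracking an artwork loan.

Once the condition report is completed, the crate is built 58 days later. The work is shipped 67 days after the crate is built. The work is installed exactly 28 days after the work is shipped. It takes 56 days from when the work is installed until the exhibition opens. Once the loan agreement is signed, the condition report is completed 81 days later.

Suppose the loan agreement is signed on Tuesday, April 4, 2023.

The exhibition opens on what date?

Friday, January 19, 2024

The loan agreement is signed: Apr 4, 2023.
The condition report is completed: Apr 4, 2023 + 81 days = Jun 24, 2023.
The crate is built: Jun 24, 2023 + 58 days = Aug 21, 2023.
The work is shipped: Aug 21, 2023 + 67 days = Oct 27, 2023.
The work is installed: Oct 27, 2023 + 28 days = Nov 24, 2023.
The exhibition opens: Nov 24, 2023 + 56 days = Jan 19, 2024.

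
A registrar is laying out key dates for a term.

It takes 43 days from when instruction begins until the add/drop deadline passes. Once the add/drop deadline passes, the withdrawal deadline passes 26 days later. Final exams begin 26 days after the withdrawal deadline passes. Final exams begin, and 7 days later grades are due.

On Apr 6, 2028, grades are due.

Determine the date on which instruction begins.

Dec 26, 2027

Grades are due: Apr 6, 2028.
Final exams begin: Apr 6, 2028 − 7 days = Mar 30, 2028.
The withdrawal deadline passes: Mar 30, 2028 − 26 days = Mar 4, 2028.
The add/drop deadline passes: Mar 4, 2028 − 26 days = Feb 7, 2028.
Instruction begins: Feb 7, 2028 − 43 days = Dec 26, 2027.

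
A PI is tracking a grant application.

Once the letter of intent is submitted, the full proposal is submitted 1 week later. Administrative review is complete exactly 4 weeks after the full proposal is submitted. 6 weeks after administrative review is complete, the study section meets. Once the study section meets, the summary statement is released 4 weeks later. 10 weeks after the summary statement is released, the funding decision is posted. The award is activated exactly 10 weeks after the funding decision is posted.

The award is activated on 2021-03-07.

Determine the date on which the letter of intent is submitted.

The award is activated: Mar 7, 2021.
The funding decision is posted: Mar 7, 2021 − 10 weeks = Dec 27, 2020.
The summary statement is released: Dec 27, 2020 − 10 weeks = Oct 18, 2020.
The study section meets: Oct 18, 2020 − 4 weeks = Sep 20, 2020.
Administrative review is complete: Sep 20, 2020 − 6 weeks = Aug 9, 2020.
The full proposal is submitted: Aug 9, 2020 − 4 weeks = Jul 12, 2020.
The letter of intent is submitted: Jul 12, 2020 − 1 week = Jul 5, 2020.

2020-07-05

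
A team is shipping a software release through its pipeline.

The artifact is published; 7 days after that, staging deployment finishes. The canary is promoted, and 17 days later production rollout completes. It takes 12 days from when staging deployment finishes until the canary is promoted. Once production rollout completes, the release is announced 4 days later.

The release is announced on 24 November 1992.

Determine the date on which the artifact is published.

The release is announced: Nov 24, 1992.
Production rollout completes: Nov 24, 1992 − 4 days = Nov 20, 1992.
The canary is promoted: Nov 20, 1992 − 17 days = Nov 3, 1992.
Staging deployment finishes: Nov 3, 1992 − 12 days = Oct 22, 1992.
The artifact is published: Oct 22, 1992 − 7 days = Oct 15, 1992.

15 October 1992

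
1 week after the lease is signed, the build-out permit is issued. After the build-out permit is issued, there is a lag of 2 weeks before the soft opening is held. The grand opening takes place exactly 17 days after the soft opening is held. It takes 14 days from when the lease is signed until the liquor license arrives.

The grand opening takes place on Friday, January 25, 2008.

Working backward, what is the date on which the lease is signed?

The grand opening takes place: Jan 25, 2008.
The soft opening is held: Jan 25, 2008 − 17 days = Jan 8, 2008.
The build-out permit is issued: Jan 8, 2008 − 2 weeks = Dec 25, 2007.
The lease is signed: Dec 25, 2007 − 1 week = Dec 18, 2007.

Tuesday, December 18, 2007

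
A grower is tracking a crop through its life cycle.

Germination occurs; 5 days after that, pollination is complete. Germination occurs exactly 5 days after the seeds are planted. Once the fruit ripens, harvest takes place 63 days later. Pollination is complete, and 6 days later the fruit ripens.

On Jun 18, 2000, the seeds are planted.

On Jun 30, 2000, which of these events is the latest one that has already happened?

The seeds are planted: Jun 18, 2000.
Germination occurs: Jun 18, 2000 + 5 days = Jun 23, 2000.
Pollination is complete: Jun 23, 2000 + 5 days = Jun 28, 2000.
The fruit ripens: Jun 28, 2000 + 6 days = Jul 4, 2000.
Harvest takes place: Jul 4, 2000 + 63 days = Sep 5, 2000.
Jun 30, 2000 falls between when pollination is complete (Jun 28, 2000) and when the fruit ripens (Jul 4, 2000).

Pollination is complete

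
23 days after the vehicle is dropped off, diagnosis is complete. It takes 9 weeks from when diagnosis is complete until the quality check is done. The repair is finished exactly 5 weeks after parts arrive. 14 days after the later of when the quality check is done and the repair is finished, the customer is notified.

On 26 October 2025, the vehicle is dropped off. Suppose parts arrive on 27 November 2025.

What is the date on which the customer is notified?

3 February 2026

The vehicle is dropped off: Oct 26, 2025.
Diagnosis is complete: Oct 26, 2025 + 23 days = Nov 18, 2025.
The quality check is done: Nov 18, 2025 + 9 weeks = Jan 20, 2026.
Parts arrive: Nov 27, 2025.
The repair is finished: Nov 27, 2025 + 5 weeks = Jan 1, 2026.
Both prerequisites met — the quality check is done (Jan 20, 2026), the repair is finished (Jan 1, 2026); the later is Jan 20, 2026.
The customer is notified: Jan 20, 2026 + 14 days = Feb 3, 2026.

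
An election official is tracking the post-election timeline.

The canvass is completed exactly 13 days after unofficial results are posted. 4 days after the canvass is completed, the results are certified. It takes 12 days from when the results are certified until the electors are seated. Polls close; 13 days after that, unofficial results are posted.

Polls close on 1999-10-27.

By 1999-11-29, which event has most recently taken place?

The results are certified

Polls close: Oct 27, 1999.
Unofficial results are posted: Oct 27, 1999 + 13 days = Nov 9, 1999.
The canvass is completed: Nov 9, 1999 + 13 days = Nov 22, 1999.
The results are certified: Nov 22, 1999 + 4 days = Nov 26, 1999.
The electors are seated: Nov 26, 1999 + 12 days = Dec 8, 1999.
Nov 29, 1999 falls between when the results are certified (Nov 26, 1999) and when the electors are seated (Dec 8, 1999).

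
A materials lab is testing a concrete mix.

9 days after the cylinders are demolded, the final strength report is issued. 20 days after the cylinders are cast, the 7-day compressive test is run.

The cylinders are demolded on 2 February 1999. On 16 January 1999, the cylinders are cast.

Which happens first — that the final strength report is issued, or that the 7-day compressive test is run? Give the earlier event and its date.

The 7-day compressive test is run — 5 February 1999

The cylinders are demolded: Feb 2, 1999.
The final strength report is issued: Feb 2, 1999 + 9 days = Feb 11, 1999.
The cylinders are cast: Jan 16, 1999.
The 7-day compressive test is run: Jan 16, 1999 + 20 days = Feb 5, 1999.
Comparing: the final strength report is issued on Feb 11, 1999 vs the 7-day compressive test is run on Feb 5, 1999. Earlier: the 7-day compressive test is run.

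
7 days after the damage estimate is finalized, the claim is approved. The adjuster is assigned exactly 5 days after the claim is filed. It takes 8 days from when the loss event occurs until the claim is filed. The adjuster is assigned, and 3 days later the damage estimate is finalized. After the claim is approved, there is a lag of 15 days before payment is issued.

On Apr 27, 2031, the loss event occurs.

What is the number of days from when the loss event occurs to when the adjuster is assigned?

Causal path: the loss event occurs → the claim is filed → the adjuster is assigned.
Total delay along the path: 8 + 5 = 13 days.

13 days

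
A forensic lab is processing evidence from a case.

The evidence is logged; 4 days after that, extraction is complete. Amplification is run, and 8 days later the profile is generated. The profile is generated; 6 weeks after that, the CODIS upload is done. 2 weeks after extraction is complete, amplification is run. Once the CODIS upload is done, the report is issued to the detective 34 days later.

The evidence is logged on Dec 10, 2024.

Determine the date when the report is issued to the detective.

Mar 22, 2025

The evidence is logged: Dec 10, 2024.
Extraction is complete: Dec 10, 2024 + 4 days = Dec 14, 2024.
Amplification is run: Dec 14, 2024 + 2 weeks = Dec 28, 2024.
The profile is generated: Dec 28, 2024 + 8 days = Jan 5, 2025.
The CODIS upload is done: Jan 5, 2025 + 6 weeks = Feb 16, 2025.
The report is issued to the detective: Feb 16, 2025 + 34 days = Mar 22, 2025.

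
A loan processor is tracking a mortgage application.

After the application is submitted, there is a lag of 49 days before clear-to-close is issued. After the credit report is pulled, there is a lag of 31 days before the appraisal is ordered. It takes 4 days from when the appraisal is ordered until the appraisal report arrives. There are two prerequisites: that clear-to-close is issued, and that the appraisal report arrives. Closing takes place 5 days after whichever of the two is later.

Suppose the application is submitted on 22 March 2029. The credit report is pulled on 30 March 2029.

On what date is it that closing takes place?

The application is submitted: Mar 22, 2029.
Clear-to-close is issued: Mar 22, 2029 + 49 days = May 10, 2029.
The credit report is pulled: Mar 30, 2029.
The appraisal is ordered: Mar 30, 2029 + 31 days = Apr 30, 2029.
The appraisal report arrives: Apr 30, 2029 + 4 days = May 4, 2029.
Both prerequisites met — clear-to-close is issued (May 10, 2029), the appraisal report arrives (May 4, 2029); the later is May 10, 2029.
Closing takes place: May 10, 2029 + 5 days = May 15, 2029.

15 May 2029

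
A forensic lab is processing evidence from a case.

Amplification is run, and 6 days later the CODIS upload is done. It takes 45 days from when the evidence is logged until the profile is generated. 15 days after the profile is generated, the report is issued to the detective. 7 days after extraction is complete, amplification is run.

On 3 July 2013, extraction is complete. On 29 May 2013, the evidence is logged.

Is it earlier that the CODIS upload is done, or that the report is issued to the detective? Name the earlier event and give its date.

The CODIS upload is done — 16 July 2013

Extraction is complete: Jul 3, 2013.
Amplification is run: Jul 3, 2013 + 7 days = Jul 10, 2013.
The CODIS upload is done: Jul 10, 2013 + 6 days = Jul 16, 2013.
The evidence is logged: May 29, 2013.
The profile is generated: May 29, 2013 + 45 days = Jul 13, 2013.
The report is issued to the detective: Jul 13, 2013 + 15 days = Jul 28, 2013.
Comparing: the CODIS upload is done on Jul 16, 2013 vs the report is issued to the detective on Jul 28, 2013. Earlier: the CODIS upload is done.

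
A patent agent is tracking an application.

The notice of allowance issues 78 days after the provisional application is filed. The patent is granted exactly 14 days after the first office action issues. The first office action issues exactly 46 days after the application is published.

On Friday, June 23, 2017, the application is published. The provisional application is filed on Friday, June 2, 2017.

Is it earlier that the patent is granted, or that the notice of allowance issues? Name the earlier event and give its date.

The notice of allowance issues — Saturday, August 19, 2017

The application is published: Jun 23, 2017.
The first office action issues: Jun 23, 2017 + 46 days = Aug 8, 2017.
The patent is granted: Aug 8, 2017 + 14 days = Aug 22, 2017.
The provisional application is filed: Jun 2, 2017.
The notice of allowance issues: Jun 2, 2017 + 78 days = Aug 19, 2017.
Comparing: the patent is granted on Aug 22, 2017 vs the notice of allowance issues on Aug 19, 2017. Earlier: the notice of allowance issues.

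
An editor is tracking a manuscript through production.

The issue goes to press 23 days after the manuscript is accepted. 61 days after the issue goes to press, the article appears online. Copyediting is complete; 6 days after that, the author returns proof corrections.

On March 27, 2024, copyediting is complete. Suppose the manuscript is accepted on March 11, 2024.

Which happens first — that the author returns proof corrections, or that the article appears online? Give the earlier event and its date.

The author returns proof corrections — April 2, 2024

Copyediting is complete: Mar 27, 2024.
The author returns proof corrections: Mar 27, 2024 + 6 days = Apr 2, 2024.
The manuscript is accepted: Mar 11, 2024.
The issue goes to press: Mar 11, 2024 + 23 days = Apr 3, 2024.
The article appears online: Apr 3, 2024 + 61 days = Jun 3, 2024.
Comparing: the author returns proof corrections on Apr 2, 2024 vs the article appears online on Jun 3, 2024. Earlier: the author returns proof corrections.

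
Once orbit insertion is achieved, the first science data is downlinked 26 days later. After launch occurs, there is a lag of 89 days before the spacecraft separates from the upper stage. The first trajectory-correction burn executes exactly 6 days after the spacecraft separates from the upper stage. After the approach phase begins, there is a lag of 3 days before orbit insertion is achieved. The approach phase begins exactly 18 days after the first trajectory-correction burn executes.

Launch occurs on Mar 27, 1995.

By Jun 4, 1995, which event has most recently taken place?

Launch occurs

Launch occurs: Mar 27, 1995.
The spacecraft separates from the upper stage: Mar 27, 1995 + 89 days = Jun 24, 1995.
The first trajectory-correction burn executes: Jun 24, 1995 + 6 days = Jun 30, 1995.
The approach phase begins: Jun 30, 1995 + 18 days = Jul 18, 1995.
Orbit insertion is achieved: Jul 18, 1995 + 3 days = Jul 21, 1995.
The first science data is downlinked: Jul 21, 1995 + 26 days = Aug 16, 1995.
Jun 4, 1995 falls between when launch occurs (Mar 27, 1995) and when the spacecraft separates from the upper stage (Jun 24, 1995).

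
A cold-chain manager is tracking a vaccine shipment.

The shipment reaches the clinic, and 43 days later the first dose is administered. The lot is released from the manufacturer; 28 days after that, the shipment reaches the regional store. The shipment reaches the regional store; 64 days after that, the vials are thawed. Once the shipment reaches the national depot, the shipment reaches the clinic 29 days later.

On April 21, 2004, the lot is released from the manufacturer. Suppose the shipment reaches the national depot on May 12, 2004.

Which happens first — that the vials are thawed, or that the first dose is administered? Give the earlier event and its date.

The lot is released from the manufacturer: Apr 21, 2004.
The shipment reaches the regional store: Apr 21, 2004 + 28 days = May 19, 2004.
The vials are thawed: May 19, 2004 + 64 days = Jul 22, 2004.
The shipment reaches the national depot: May 12, 2004.
The shipment reaches the clinic: May 12, 2004 + 29 days = Jun 10, 2004.
The first dose is administered: Jun 10, 2004 + 43 days = Jul 23, 2004.
Comparing: the vials are thawed on Jul 22, 2004 vs the first dose is administered on Jul 23, 2004. Earlier: the vials are thawed.

The vials are thawed — July 22, 2004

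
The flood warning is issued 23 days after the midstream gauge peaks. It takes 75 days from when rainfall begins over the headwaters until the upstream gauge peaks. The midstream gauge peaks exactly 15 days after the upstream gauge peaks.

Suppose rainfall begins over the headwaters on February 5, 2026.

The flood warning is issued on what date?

Rainfall begins over the headwaters: Feb 5, 2026.
The upstream gauge peaks: Feb 5, 2026 + 75 days = Apr 21, 2026.
The midstream gauge peaks: Apr 21, 2026 + 15 days = May 6, 2026.
The flood warning is issued: May 6, 2026 + 23 days = May 29, 2026.

May 29, 2026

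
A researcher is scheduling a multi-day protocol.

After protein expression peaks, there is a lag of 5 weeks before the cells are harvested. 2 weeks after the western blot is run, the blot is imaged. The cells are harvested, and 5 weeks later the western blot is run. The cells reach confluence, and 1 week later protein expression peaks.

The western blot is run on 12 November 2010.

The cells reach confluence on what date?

27 August 2010

The western blot is run: Nov 12, 2010.
The cells are harvested: Nov 12, 2010 − 5 weeks = Oct 8, 2010.
Protein expression peaks: Oct 8, 2010 − 5 weeks = Sep 3, 2010.
The cells reach confluence: Sep 3, 2010 − 1 week = Aug 27, 2010.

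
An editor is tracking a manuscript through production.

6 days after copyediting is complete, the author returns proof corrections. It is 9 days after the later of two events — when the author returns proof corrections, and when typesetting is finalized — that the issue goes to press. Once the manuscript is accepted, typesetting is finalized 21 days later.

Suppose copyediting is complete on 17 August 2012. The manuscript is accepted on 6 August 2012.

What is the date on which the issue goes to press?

5 September 2012

Copyediting is complete: Aug 17, 2012.
The author returns proof corrections: Aug 17, 2012 + 6 days = Aug 23, 2012.
The manuscript is accepted: Aug 6, 2012.
Typesetting is finalized: Aug 6, 2012 + 21 days = Aug 27, 2012.
Both prerequisites met — the author returns proof corrections (Aug 23, 2012), typesetting is finalized (Aug 27, 2012); the later is Aug 27, 2012.
The issue goes to press: Aug 27, 2012 + 9 days = Sep 5, 2012.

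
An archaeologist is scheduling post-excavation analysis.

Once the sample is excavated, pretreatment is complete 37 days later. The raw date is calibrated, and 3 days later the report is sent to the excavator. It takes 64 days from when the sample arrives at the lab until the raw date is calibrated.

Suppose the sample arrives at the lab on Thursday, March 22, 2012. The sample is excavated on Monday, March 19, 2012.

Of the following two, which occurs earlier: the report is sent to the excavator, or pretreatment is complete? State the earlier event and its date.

The sample arrives at the lab: Mar 22, 2012.
The raw date is calibrated: Mar 22, 2012 + 64 days = May 25, 2012.
The report is sent to the excavator: May 25, 2012 + 3 days = May 28, 2012.
The sample is excavated: Mar 19, 2012.
Pretreatment is complete: Mar 19, 2012 + 37 days = Apr 25, 2012.
Comparing: the report is sent to the excavator on May 28, 2012 vs pretreatment is complete on Apr 25, 2012. Earlier: pretreatment is complete.

Pretreatment is complete — Wednesday, April 25, 2012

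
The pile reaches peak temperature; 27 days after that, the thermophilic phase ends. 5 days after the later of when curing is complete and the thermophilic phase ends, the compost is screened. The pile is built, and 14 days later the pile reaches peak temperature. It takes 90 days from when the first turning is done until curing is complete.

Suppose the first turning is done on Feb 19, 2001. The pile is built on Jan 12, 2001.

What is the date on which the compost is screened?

The first turning is done: Feb 19, 2001.
Curing is complete: Feb 19, 2001 + 90 days = May 20, 2001.
The pile is built: Jan 12, 2001.
The pile reaches peak temperature: Jan 12, 2001 + 14 days = Jan 26, 2001.
The thermophilic phase ends: Jan 26, 2001 + 27 days = Feb 22, 2001.
Both prerequisites met — curing is complete (May 20, 2001), the thermophilic phase ends (Feb 22, 2001); the later is May 20, 2001.
The compost is screened: May 20, 2001 + 5 days = May 25, 2001.

May 25, 2001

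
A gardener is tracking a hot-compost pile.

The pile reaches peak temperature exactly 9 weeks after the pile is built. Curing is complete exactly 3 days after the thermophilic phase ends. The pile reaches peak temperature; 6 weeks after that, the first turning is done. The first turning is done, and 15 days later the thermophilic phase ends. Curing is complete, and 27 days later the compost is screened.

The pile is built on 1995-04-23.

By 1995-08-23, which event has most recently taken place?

The thermophilic phase ends

The pile is built: Apr 23, 1995.
The pile reaches peak temperature: Apr 23, 1995 + 9 weeks = Jun 25, 1995.
The first turning is done: Jun 25, 1995 + 6 weeks = Aug 6, 1995.
The thermophilic phase ends: Aug 6, 1995 + 15 days = Aug 21, 1995.
Curing is complete: Aug 21, 1995 + 3 days = Aug 24, 1995.
The compost is screened: Aug 24, 1995 + 27 days = Sep 20, 1995.
Aug 23, 1995 falls between when the thermophilic phase ends (Aug 21, 1995) and when curing is complete (Aug 24, 1995).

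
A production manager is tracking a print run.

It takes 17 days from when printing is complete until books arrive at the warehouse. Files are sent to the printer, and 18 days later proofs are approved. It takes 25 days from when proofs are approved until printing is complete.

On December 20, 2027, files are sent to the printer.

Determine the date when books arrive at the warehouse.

February 18, 2028

Files are sent to the printer: Dec 20, 2027.
Proofs are approved: Dec 20, 2027 + 18 days = Jan 7, 2028.
Printing is complete: Jan 7, 2028 + 25 days = Feb 1, 2028.
Books arrive at the warehouse: Feb 1, 2028 + 17 days = Feb 18, 2028.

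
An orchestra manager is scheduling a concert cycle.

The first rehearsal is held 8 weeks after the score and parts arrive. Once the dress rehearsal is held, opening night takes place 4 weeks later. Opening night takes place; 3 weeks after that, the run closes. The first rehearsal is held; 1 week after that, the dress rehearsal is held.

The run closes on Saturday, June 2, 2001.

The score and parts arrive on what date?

Saturday, February 10, 2001

The run closes: Jun 2, 2001.
Opening night takes place: Jun 2, 2001 − 3 weeks = May 12, 2001.
The dress rehearsal is held: May 12, 2001 − 4 weeks = Apr 14, 2001.
The first rehearsal is held: Apr 14, 2001 − 1 week = Apr 7, 2001.
The score and parts arrive: Apr 7, 2001 − 8 weeks = Feb 10, 2001.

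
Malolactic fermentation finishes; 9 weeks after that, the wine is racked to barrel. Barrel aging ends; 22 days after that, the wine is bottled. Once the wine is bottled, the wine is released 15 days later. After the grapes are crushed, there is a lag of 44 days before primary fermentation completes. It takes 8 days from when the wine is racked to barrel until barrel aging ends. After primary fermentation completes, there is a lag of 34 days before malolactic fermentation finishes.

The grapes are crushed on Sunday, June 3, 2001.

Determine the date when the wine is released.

Thursday, December 6, 2001

The grapes are crushed: Jun 3, 2001.
Primary fermentation completes: Jun 3, 2001 + 44 days = Jul 17, 2001.
Malolactic fermentation finishes: Jul 17, 2001 + 34 days = Aug 20, 2001.
The wine is racked to barrel: Aug 20, 2001 + 9 weeks = Oct 22, 2001.
Barrel aging ends: Oct 22, 2001 + 8 days = Oct 30, 2001.
The wine is bottled: Oct 30, 2001 + 22 days = Nov 21, 2001.
The wine is released: Nov 21, 2001 + 15 days = Dec 6, 2001.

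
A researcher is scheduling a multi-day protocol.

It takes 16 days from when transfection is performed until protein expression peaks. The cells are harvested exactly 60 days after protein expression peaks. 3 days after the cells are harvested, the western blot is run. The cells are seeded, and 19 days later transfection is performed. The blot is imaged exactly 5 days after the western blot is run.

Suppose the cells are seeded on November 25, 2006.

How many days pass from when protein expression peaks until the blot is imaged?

68 days

Causal path: protein expression peaks → the cells are harvested → the western blot is run → the blot is imaged.
Total delay along the path: 60 + 3 + 5 = 68 days.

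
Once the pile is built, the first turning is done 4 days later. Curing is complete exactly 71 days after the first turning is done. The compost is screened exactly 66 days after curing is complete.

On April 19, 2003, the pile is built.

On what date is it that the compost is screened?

The pile is built: Apr 19, 2003.
The first turning is done: Apr 19, 2003 + 4 days = Apr 23, 2003.
Curing is complete: Apr 23, 2003 + 71 days = Jul 3, 2003.
The compost is screened: Jul 3, 2003 + 66 days = Sep 7, 2003.

September 7, 2003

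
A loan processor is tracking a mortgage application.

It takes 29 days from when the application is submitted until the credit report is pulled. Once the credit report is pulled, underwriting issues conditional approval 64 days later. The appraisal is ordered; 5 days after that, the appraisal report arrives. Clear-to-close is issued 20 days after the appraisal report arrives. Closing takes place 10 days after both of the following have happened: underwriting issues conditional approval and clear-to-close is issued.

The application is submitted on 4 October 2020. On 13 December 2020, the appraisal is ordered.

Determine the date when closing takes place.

17 January 2021

The application is submitted: Oct 4, 2020.
The credit report is pulled: Oct 4, 2020 + 29 days = Nov 2, 2020.
Underwriting issues conditional approval: Nov 2, 2020 + 64 days = Jan 5, 2021.
The appraisal is ordered: Dec 13, 2020.
The appraisal report arrives: Dec 13, 2020 + 5 days = Dec 18, 2020.
Clear-to-close is issued: Dec 18, 2020 + 20 days = Jan 7, 2021.
Both prerequisites met — underwriting issues conditional approval (Jan 5, 2021), clear-to-close is issued (Jan 7, 2021); the later is Jan 7, 2021.
Closing takes place: Jan 7, 2021 + 10 days = Jan 17, 2021.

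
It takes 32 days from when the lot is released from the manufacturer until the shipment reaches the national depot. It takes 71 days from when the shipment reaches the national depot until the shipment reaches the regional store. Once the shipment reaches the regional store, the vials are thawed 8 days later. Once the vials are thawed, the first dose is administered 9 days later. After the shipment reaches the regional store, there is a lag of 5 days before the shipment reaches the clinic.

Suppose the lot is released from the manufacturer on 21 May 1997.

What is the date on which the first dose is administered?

18 September 1997

The lot is released from the manufacturer: May 21, 1997.
The shipment reaches the national depot: May 21, 1997 + 32 days = Jun 22, 1997.
The shipment reaches the regional store: Jun 22, 1997 + 71 days = Sep 1, 1997.
The vials are thawed: Sep 1, 1997 + 8 days = Sep 9, 1997.
The first dose is administered: Sep 9, 1997 + 9 days = Sep 18, 1997.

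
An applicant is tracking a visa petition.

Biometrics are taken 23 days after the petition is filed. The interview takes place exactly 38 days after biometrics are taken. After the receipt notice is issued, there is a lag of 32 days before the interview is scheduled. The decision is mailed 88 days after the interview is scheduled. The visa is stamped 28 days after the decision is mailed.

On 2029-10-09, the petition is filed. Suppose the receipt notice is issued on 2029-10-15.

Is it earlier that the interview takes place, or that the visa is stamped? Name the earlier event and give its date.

The interview takes place — 2029-12-09

The petition is filed: Oct 9, 2029.
Biometrics are taken: Oct 9, 2029 + 23 days = Nov 1, 2029.
The interview takes place: Nov 1, 2029 + 38 days = Dec 9, 2029.
The receipt notice is issued: Oct 15, 2029.
The interview is scheduled: Oct 15, 2029 + 32 days = Nov 16, 2029.
The decision is mailed: Nov 16, 2029 + 88 days = Feb 12, 2030.
The visa is stamped: Feb 12, 2030 + 28 days = Mar 12, 2030.
Comparing: the interview takes place on Dec 9, 2029 vs the visa is stamped on Mar 12, 2030. Earlier: the interview takes place.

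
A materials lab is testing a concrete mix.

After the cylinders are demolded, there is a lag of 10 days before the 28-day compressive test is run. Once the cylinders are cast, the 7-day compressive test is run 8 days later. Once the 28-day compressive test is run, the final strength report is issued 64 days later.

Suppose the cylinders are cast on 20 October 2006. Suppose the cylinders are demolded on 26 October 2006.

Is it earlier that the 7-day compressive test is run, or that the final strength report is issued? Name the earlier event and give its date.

The cylinders are cast: Oct 20, 2006.
The 7-day compressive test is run: Oct 20, 2006 + 8 days = Oct 28, 2006.
The cylinders are demolded: Oct 26, 2006.
The 28-day compressive test is run: Oct 26, 2006 + 10 days = Nov 5, 2006.
The final strength report is issued: Nov 5, 2006 + 64 days = Jan 8, 2007.
Comparing: the 7-day compressive test is run on Oct 28, 2006 vs the final strength report is issued on Jan 8, 2007. Earlier: the 7-day compressive test is run.

The 7-day compressive test is run — 28 October 2006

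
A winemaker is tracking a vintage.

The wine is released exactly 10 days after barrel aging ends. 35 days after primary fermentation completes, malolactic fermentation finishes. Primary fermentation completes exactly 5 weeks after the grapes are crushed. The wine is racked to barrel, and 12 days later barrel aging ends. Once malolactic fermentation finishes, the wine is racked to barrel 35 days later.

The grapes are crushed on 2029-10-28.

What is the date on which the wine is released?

The grapes are crushed: Oct 28, 2029.
Primary fermentation completes: Oct 28, 2029 + 5 weeks = Dec 2, 2029.
Malolactic fermentation finishes: Dec 2, 2029 + 35 days = Jan 6, 2030.
The wine is racked to barrel: Jan 6, 2030 + 35 days = Feb 10, 2030.
Barrel aging ends: Feb 10, 2030 + 12 days = Feb 22, 2030.
The wine is released: Feb 22, 2030 + 10 days = Mar 4, 2030.

2030-03-04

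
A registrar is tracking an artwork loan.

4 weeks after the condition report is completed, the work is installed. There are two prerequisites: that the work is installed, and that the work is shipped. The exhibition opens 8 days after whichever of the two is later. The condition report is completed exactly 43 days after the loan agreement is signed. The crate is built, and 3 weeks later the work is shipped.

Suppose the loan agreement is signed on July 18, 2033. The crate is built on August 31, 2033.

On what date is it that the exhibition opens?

The loan agreement is signed: Jul 18, 2033.
The condition report is completed: Jul 18, 2033 + 43 days = Aug 30, 2033.
The work is installed: Aug 30, 2033 + 4 weeks = Sep 27, 2033.
The crate is built: Aug 31, 2033.
The work is shipped: Aug 31, 2033 + 3 weeks = Sep 21, 2033.
Both prerequisites met — the work is installed (Sep 27, 2033), the work is shipped (Sep 21, 2033); the later is Sep 27, 2033.
The exhibition opens: Sep 27, 2033 + 8 days = Oct 5, 2033.

October 5, 2033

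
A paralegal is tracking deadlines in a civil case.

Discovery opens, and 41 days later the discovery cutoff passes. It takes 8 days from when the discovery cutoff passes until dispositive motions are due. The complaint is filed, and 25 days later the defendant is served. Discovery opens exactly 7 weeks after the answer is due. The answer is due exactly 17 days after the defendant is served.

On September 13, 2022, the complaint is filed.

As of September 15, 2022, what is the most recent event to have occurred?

The complaint is filed

The complaint is filed: Sep 13, 2022.
The defendant is served: Sep 13, 2022 + 25 days = Oct 8, 2022.
The answer is due: Oct 8, 2022 + 17 days = Oct 25, 2022.
Discovery opens: Oct 25, 2022 + 7 weeks = Dec 13, 2022.
The discovery cutoff passes: Dec 13, 2022 + 41 days = Jan 23, 2023.
Dispositive motions are due: Jan 23, 2023 + 8 days = Jan 31, 2023.
Sep 15, 2022 falls between when the complaint is filed (Sep 13, 2022) and when the defendant is served (Oct 8, 2022).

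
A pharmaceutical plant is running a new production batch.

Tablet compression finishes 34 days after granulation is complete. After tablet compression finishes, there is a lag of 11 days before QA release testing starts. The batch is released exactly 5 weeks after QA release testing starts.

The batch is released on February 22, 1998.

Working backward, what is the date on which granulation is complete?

The batch is released: Feb 22, 1998.
QA release testing starts: Feb 22, 1998 − 5 weeks = Jan 18, 1998.
Tablet compression finishes: Jan 18, 1998 − 11 days = Jan 7, 1998.
Granulation is complete: Jan 7, 1998 − 34 days = Dec 4, 1997.

December 4, 1997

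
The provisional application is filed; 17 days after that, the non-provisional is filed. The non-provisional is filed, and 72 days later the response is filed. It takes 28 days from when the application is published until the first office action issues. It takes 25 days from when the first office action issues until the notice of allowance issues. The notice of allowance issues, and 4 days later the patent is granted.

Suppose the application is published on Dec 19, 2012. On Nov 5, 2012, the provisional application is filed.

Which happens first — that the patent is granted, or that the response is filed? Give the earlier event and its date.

The application is published: Dec 19, 2012.
The first office action issues: Dec 19, 2012 + 28 days = Jan 16, 2013.
The notice of allowance issues: Jan 16, 2013 + 25 days = Feb 10, 2013.
The patent is granted: Feb 10, 2013 + 4 days = Feb 14, 2013.
The provisional application is filed: Nov 5, 2012.
The non-provisional is filed: Nov 5, 2012 + 17 days = Nov 22, 2012.
The response is filed: Nov 22, 2012 + 72 days = Feb 2, 2013.
Comparing: the patent is granted on Feb 14, 2013 vs the response is filed on Feb 2, 2013. Earlier: the response is filed.

The response is filed — Feb 2, 2013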